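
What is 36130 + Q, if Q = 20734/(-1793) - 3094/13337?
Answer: 863703320430/23913241 ≈ 36118.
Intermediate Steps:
Q = -282076900/23913241 (Q = 20734*(-1/1793) - 3094*1/13337 = -20734/1793 - 3094/13337 = -282076900/23913241 ≈ -11.796)
36130 + Q = 36130 - 282076900/23913241 = 863703320430/23913241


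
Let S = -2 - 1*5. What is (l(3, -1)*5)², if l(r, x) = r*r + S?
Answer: 100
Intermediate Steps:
S = -7 (S = -2 - 5 = -7)
l(r, x) = -7 + r² (l(r, x) = r*r - 7 = r² - 7 = -7 + r²)
(l(3, -1)*5)² = ((-7 + 3²)*5)² = ((-7 + 9)*5)² = (2*5)² = 10² = 100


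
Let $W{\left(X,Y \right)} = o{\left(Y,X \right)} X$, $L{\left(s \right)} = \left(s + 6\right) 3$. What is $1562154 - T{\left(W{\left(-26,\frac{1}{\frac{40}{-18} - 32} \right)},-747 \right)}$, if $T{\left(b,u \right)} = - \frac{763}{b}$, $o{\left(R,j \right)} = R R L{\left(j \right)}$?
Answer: $\frac{24683270084}{15795} \approx 1.5627 \cdot 10^{6}$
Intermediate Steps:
$L{\left(s \right)} = 18 + 3 s$ ($L{\left(s \right)} = \left(6 + s\right) 3 = 18 + 3 s$)
$o{\left(R,j \right)} = R^{2} \left(18 + 3 j\right)$ ($o{\left(R,j \right)} = R R \left(18 + 3 j\right) = R^{2} \left(18 + 3 j\right)$)
$W{\left(X,Y \right)} = 3 X Y^{2} \left(6 + X\right)$ ($W{\left(X,Y \right)} = 3 Y^{2} \left(6 + X\right) X = 3 X Y^{2} \left(6 + X\right)$)
$1562154 - T{\left(W{\left(-26,\frac{1}{\frac{40}{-18} - 32} \right)},-747 \right)} = 1562154 - - \frac{763}{3 \left(-26\right) \left(\frac{1}{\frac{40}{-18} - 32}\right)^{2} \left(6 - 26\right)} = 1562154 - - \frac{763}{3 \left(-26\right) \left(\frac{1}{40 \left(- \frac{1}{18}\right) - 32}\right)^{2} \left(-20\right)} = 1562154 - - \frac{763}{3 \left(-26\right) \left(\frac{1}{- \frac{20}{9} - 32}\right)^{2} \left(-20\right)} = 1562154 - - \frac{763}{3 \left(-26\right) \left(\frac{1}{- \frac{308}{9}}\right)^{2} \left(-20\right)} = 1562154 - - \frac{763}{3 \left(-26\right) \left(- \frac{9}{308}\right)^{2} \left(-20\right)} = 1562154 - - \frac{763}{3 \left(-26\right) \frac{81}{94864} \left(-20\right)} = 1562154 - - \frac{763}{\frac{15795}{11858}} = 1562154 - \left(-763\right) \frac{11858}{15795} = 1562154 - - \frac{9047654}{15795} = 1562154 + \frac{9047654}{15795} = \frac{24683270084}{15795}$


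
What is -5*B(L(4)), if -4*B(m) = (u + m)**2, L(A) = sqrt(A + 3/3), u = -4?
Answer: 105/4 - 10*sqrt(5) ≈ 3.8893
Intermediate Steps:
L(A) = sqrt(1 + A) (L(A) = sqrt(A + 3*(1/3)) = sqrt(A + 1) = sqrt(1 + A))
B(m) = -(-4 + m)**2/4
-5*B(L(4)) = -(-5)*(-4 + sqrt(1 + 4))**2/4 = -(-5)*(-4 + sqrt(5))**2/4 = 5*(-4 + sqrt(5))**2/4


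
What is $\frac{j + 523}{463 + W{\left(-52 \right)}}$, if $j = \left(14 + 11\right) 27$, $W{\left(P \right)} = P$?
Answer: $\frac{1198}{411} \approx 2.9148$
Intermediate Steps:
$j = 675$ ($j = 25 \cdot 27 = 675$)
$\frac{j + 523}{463 + W{\left(-52 \right)}} = \frac{675 + 523}{463 - 52} = \frac{1198}{411}$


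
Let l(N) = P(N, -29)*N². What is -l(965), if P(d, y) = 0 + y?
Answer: 27005525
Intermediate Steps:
P(d, y) = y
l(N) = -29*N²
-l(965) = -(-29)*965² = -(-29)*931225 = -1*(-27005525) = 27005525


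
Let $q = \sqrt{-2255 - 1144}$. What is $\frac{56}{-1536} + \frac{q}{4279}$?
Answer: $- \frac{7}{192} + \frac{i \sqrt{3399}}{4279} \approx -0.036458 + 0.013625 i$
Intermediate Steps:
$q = i \sqrt{3399}$ ($q = \sqrt{-3399} = i \sqrt{3399} \approx 58.301 i$)
$\frac{56}{-1536} + \frac{q}{4279} = \frac{56}{-1536} + \frac{i \sqrt{3399}}{4279} = 56 \left(- \frac{1}{1536}\right) + i \sqrt{3399} \cdot \frac{1}{4279} = - \frac{7}{192} + \frac{i \sqrt{3399}}{4279}$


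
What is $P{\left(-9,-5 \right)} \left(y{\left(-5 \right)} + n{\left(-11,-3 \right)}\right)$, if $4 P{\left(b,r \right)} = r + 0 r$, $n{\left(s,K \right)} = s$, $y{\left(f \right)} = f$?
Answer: $20$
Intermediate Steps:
$P{\left(b,r \right)} = \frac{r}{4}$ ($P{\left(b,r \right)} = \frac{r + 0 r}{4} = \frac{r + 0}{4} = \frac{r}{4}$)
$P{\left(-9,-5 \right)} \left(y{\left(-5 \right)} + n{\left(-11,-3 \right)}\right) = \frac{1}{4} \left(-5\right) \left(-5 - 11\right) = \left(- \frac{5}{4}\right) \left(-16\right) = 20$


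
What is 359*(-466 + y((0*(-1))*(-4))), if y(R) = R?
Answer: -167294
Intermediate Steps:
359*(-466 + y((0*(-1))*(-4))) = 359*(-466 + (0*(-1))*(-4)) = 359*(-466 + 0*(-4)) = 359*(-466 + 0) = 359*(-466) = -167294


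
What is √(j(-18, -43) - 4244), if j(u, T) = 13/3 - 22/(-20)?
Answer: I*√3814710/30 ≈ 65.104*I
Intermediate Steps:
j(u, T) = 163/30 (j(u, T) = 13*(⅓) - 22*(-1/20) = 13/3 + 11/10 = 163/30)
√(j(-18, -43) - 4244) = √(163/30 - 4244) = √(-127157/30) = I*√3814710/30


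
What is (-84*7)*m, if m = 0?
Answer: 0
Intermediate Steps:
(-84*7)*m = -84*7*0 = -7*84*0 = -588*0 = 0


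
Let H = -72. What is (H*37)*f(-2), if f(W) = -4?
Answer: 10656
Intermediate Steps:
(H*37)*f(-2) = -72*37*(-4) = -2664*(-4) = 10656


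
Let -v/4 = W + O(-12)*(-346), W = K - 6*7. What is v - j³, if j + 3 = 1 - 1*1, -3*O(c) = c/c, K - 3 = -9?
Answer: -727/3 ≈ -242.33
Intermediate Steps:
K = -6 (K = 3 - 9 = -6)
O(c) = -⅓ (O(c) = -c/(3*c) = -⅓*1 = -⅓)
W = -48 (W = -6 - 6*7 = -6 - 42 = -48)
j = -3 (j = -3 + (1 - 1*1) = -3 + (1 - 1) = -3 + 0 = -3)
v = -808/3 (v = -4*(-48 - ⅓*(-346)) = -4*(-48 + 346/3) = -4*202/3 = -808/3 ≈ -269.33)
v - j³ = -808/3 - 1*(-3)³ = -808/3 - 1*(-27) = -808/3 + 27 = -727/3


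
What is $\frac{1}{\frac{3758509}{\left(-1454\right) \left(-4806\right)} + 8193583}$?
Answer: $\frac{6987924}{57256139050201} \approx 1.2205 \cdot 10^{-7}$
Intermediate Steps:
$\frac{1}{\frac{3758509}{\left(-1454\right) \left(-4806\right)} + 8193583} = \frac{1}{\frac{3758509}{6987924} + 8193583} = \frac{1}{\frac{57256139050201}{6987924}} = \frac{6987924}{57256139050201}$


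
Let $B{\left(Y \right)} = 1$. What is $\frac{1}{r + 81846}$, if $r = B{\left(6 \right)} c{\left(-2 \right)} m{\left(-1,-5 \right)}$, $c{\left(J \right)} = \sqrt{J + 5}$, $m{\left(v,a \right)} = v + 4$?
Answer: $\frac{9094}{744307521} - \frac{\sqrt{3}}{2232922563} \approx 1.2217 \cdot 10^{-5}$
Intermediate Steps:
$m{\left(v,a \right)} = 4 + v$
$c{\left(J \right)} = \sqrt{5 + J}$
$r = 3 \sqrt{3}$ ($r = 1 \sqrt{5 - 2} \left(4 - 1\right) = 1 \sqrt{3} \cdot 3 = \sqrt{3} \cdot 3 = 3 \sqrt{3} \approx 5.1962$)
$\frac{1}{r + 81846} = \frac{1}{3 \sqrt{3} + 81846} = \frac{1}{81846 + 3 \sqrt{3}}$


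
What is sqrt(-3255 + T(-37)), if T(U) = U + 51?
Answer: I*sqrt(3241) ≈ 56.93*I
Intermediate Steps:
T(U) = 51 + U
sqrt(-3255 + T(-37)) = sqrt(-3255 + (51 - 37)) = sqrt(-3255 + 14) = sqrt(-3241) = I*sqrt(3241)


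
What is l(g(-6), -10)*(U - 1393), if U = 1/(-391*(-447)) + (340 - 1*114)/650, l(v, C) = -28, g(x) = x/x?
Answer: 2214972681572/56802525 ≈ 38994.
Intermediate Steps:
g(x) = 1
U = 19750126/56802525 (U = -1/391*(-1/447) + (340 - 114)*(1/650) = 1/174777 + 226*(1/650) = 1/174777 + 113/325 = 19750126/56802525 ≈ 0.34770)
l(g(-6), -10)*(U - 1393) = -28*(19750126/56802525 - 1393) = -28*(-79106167199/56802525) = 2214972681572/56802525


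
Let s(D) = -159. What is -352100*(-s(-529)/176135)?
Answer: -11196780/35227 ≈ -317.85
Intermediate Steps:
-352100*(-s(-529)/176135) = -352100/((-176135/(-159))) = -352100/((-176135*(-1/159))) = -352100/176135/159 = -352100*159/176135 = -11196780/35227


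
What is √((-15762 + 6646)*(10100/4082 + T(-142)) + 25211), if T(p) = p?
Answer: √5403419331323/2041 ≈ 1138.9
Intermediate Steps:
√((-15762 + 6646)*(10100/4082 + T(-142)) + 25211) = √((-15762 + 6646)*(10100/4082 - 142) + 25211) = √(-9116*(10100*(1/4082) - 142) + 25211) = √(-9116*(5050/2041 - 142) + 25211) = √(-9116*(-284772/2041) + 25211) = √(2595981552/2041 + 25211) = √(2647437203/2041) = √5403419331323/2041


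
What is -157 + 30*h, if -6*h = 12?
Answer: -217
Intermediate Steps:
h = -2 (h = -⅙*12 = -2)
-157 + 30*h = -157 + 30*(-2) = -157 - 60 = -217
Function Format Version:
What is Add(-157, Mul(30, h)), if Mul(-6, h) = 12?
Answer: -217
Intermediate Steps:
h = -2 (h = Mul(Rational(-1, 6), 12) = -2)
Add(-157, Mul(30, h)) = Add(-157, Mul(30, -2)) = Add(-157, -60) = -217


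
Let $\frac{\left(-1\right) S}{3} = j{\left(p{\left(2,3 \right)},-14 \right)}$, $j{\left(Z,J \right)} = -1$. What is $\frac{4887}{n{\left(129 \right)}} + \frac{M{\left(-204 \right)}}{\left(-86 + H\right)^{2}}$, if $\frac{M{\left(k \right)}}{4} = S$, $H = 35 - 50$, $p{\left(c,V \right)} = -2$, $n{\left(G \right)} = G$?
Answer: $\frac{16617945}{438643} \approx 37.885$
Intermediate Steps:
$H = -15$ ($H = 35 - 50 = -15$)
$S = 3$ ($S = \left(-3\right) \left(-1\right) = 3$)
$M{\left(k \right)} = 12$ ($M{\left(k \right)} = 4 \cdot 3 = 12$)
$\frac{4887}{n{\left(129 \right)}} + \frac{M{\left(-204 \right)}}{\left(-86 + H\right)^{2}} = \frac{4887}{129} + \frac{12}{\left(-86 - 15\right)^{2}} = 4887 \cdot \frac{1}{129} + \frac{12}{\left(-101\right)^{2}} = \frac{1629}{43} + \frac{12}{10201} = \frac{16617945}{438643}$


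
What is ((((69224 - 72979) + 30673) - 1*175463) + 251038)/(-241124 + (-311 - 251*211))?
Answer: -102493/294396 ≈ -0.34815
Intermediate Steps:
((((69224 - 72979) + 30673) - 1*175463) + 251038)/(-241124 + (-311 - 251*211)) = (((-3755 + 30673) - 175463) + 251038)/(-241124 + (-311 - 52961)) = ((26918 - 175463) + 251038)/(-241124 - 53272) = (-148545 + 251038)/(-294396) = 102493*(-1/294396) = -102493/294396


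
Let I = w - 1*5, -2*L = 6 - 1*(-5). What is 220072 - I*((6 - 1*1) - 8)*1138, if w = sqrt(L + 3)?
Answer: 203002 + 1707*I*sqrt(10) ≈ 2.03e+5 + 5398.0*I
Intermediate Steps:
L = -11/2 (L = -(6 - 1*(-5))/2 = -(6 + 5)/2 = -1/2*11 = -11/2 ≈ -5.5000)
w = I*sqrt(10)/2 (w = sqrt(-11/2 + 3) = sqrt(-5/2) = I*sqrt(10)/2 ≈ 1.5811*I)
I = -5 + I*sqrt(10)/2 (I = I*sqrt(10)/2 - 1*5 = I*sqrt(10)/2 - 5 = -5 + I*sqrt(10)/2 ≈ -5.0 + 1.5811*I)
220072 - I*((6 - 1*1) - 8)*1138 = 220072 - (-5 + I*sqrt(10)/2)*((6 - 1*1) - 8)*1138 = 220072 - (-5 + I*sqrt(10)/2)*((6 - 1) - 8)*1138 = 220072 - (-5 + I*sqrt(10)/2)*(5 - 8)*1138 = 220072 - (-5 + I*sqrt(10)/2)*(-3)*1138 = 220072 - (15 - 3*I*sqrt(10)/2)*1138 = 220072 - (17070 - 1707*I*sqrt(10)) = 220072 + (-17070 + 1707*I*sqrt(10)) = 203002 + 1707*I*sqrt(10)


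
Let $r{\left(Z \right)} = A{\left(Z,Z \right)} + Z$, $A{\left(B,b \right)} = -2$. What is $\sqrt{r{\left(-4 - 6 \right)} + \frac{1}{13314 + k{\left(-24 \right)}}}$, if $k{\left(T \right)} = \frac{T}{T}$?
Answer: $\frac{i \sqrt{2127457385}}{13315} \approx 3.4641 i$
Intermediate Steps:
$k{\left(T \right)} = 1$
$r{\left(Z \right)} = -2 + Z$
$\sqrt{r{\left(-4 - 6 \right)} + \frac{1}{13314 + k{\left(-24 \right)}}} = \sqrt{\left(-2 - 10\right) + \frac{1}{13314 + 1}} = \sqrt{\left(-2 - 10\right) + \frac{1}{13315}} = \sqrt{-12 + \frac{1}{13315}} = \sqrt{- \frac{159779}{13315}} = \frac{i \sqrt{2127457385}}{13315}$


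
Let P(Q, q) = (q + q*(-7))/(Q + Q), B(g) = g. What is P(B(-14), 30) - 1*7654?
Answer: -53533/7 ≈ -7647.6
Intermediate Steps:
P(Q, q) = -3*q/Q (P(Q, q) = (q - 7*q)/((2*Q)) = (-6*q)*(1/(2*Q)) = -3*q/Q)
P(B(-14), 30) - 1*7654 = -3*30/(-14) - 1*7654 = -3*30*(-1/14) - 7654 = 45/7 - 7654 = -53533/7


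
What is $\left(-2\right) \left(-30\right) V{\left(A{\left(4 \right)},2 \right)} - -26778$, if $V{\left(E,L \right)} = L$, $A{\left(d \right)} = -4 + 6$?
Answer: $26898$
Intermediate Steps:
$A{\left(d \right)} = 2$
$\left(-2\right) \left(-30\right) V{\left(A{\left(4 \right)},2 \right)} - -26778 = \left(-2\right) \left(-30\right) 2 - -26778 = 60 \cdot 2 + 26778 = 120 + 26778 = 26898$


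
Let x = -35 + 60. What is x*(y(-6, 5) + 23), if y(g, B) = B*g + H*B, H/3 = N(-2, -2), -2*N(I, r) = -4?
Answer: 575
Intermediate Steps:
N(I, r) = 2 (N(I, r) = -½*(-4) = 2)
H = 6 (H = 3*2 = 6)
y(g, B) = 6*B + B*g (y(g, B) = B*g + 6*B = 6*B + B*g)
x = 25
x*(y(-6, 5) + 23) = 25*(5*(6 - 6) + 23) = 25*(5*0 + 23) = 25*(0 + 23) = 25*23 = 575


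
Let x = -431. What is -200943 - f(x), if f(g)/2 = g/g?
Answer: -200945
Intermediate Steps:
f(g) = 2 (f(g) = 2*(g/g) = 2*1 = 2)
-200943 - f(x) = -200943 - 1*2 = -200943 - 2 = -200945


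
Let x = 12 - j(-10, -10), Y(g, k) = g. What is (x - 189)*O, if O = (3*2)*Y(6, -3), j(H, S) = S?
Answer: -6012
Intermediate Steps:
x = 22 (x = 12 - 1*(-10) = 12 + 10 = 22)
O = 36 (O = (3*2)*6 = 6*6 = 36)
(x - 189)*O = (22 - 189)*36 = -167*36 = -6012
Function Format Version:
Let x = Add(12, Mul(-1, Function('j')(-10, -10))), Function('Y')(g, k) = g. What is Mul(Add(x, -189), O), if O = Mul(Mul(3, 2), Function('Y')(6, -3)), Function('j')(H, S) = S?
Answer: -6012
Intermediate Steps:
x = 22 (x = Add(12, Mul(-1, -10)) = Add(12, 10) = 22)
O = 36 (O = Mul(Mul(3, 2), 6) = Mul(6, 6) = 36)
Mul(Add(x, -189), O) = Mul(Add(22, -189), 36) = Mul(-167, 36) = -6012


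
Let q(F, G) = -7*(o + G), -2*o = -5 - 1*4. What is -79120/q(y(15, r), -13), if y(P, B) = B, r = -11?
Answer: -158240/119 ≈ -1329.7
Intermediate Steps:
o = 9/2 (o = -(-5 - 1*4)/2 = -(-5 - 4)/2 = -1/2*(-9) = 9/2 ≈ 4.5000)
q(F, G) = -63/2 - 7*G (q(F, G) = -7*(9/2 + G) = -63/2 - 7*G)
-79120/q(y(15, r), -13) = -79120/(-63/2 - 7*(-13)) = -79120/(-63/2 + 91) = -79120/119/2 = -79120*2/119 = -158240/119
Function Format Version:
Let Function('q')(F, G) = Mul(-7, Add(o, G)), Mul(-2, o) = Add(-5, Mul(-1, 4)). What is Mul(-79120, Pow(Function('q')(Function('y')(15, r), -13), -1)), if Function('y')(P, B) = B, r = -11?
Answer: Rational(-158240, 119) ≈ -1329.7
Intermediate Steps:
o = Rational(9, 2) (o = Mul(Rational(-1, 2), Add(-5, Mul(-1, 4))) = Mul(Rational(-1, 2), Add(-5, -4)) = Mul(Rational(-1, 2), -9) = Rational(9, 2) ≈ 4.5000)
Function('q')(F, G) = Add(Rational(-63, 2), Mul(-7, G)) (Function('q')(F, G) = Mul(-7, Add(Rational(9, 2), G)) = Add(Rational(-63, 2), Mul(-7, G)))
Mul(-79120, Pow(Function('q')(Function('y')(15, r), -13), -1)) = Mul(-79120, Pow(Add(Rational(-63, 2), Mul(-7, -13)), -1)) = Mul(-79120, Pow(Add(Rational(-63, 2), 91), -1)) = Mul(-79120, Pow(Rational(119, 2), -1)) = Mul(-79120, Rational(2, 119)) = Rational(-158240, 119)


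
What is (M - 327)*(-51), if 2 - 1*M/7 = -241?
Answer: -70074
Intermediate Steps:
M = 1701 (M = 14 - 7*(-241) = 14 + 1687 = 1701)
(M - 327)*(-51) = (1701 - 327)*(-51) = 1374*(-51) = -70074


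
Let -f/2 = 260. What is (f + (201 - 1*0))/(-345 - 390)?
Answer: 319/735 ≈ 0.43401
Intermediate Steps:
f = -520 (f = -2*260 = -520)
(f + (201 - 1*0))/(-345 - 390) = (-520 + (201 - 1*0))/(-345 - 390) = (-520 + (201 + 0))/(-735) = (-520 + 201)*(-1/735) = -319*(-1/735) = 319/735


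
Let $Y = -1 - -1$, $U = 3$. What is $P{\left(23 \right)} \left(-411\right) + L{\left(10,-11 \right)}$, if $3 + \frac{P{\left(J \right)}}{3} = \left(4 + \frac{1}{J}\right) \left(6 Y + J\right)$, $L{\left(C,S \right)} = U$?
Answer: $-110967$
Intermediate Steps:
$L{\left(C,S \right)} = 3$
$Y = 0$ ($Y = -1 + 1 = 0$)
$P{\left(J \right)} = -9 + 3 J \left(4 + \frac{1}{J}\right)$ ($P{\left(J \right)} = -9 + 3 \left(4 + \frac{1}{J}\right) \left(6 \cdot 0 + J\right) = -9 + 3 \left(4 + \frac{1}{J}\right) \left(0 + J\right) = -9 + 3 \left(4 + \frac{1}{J}\right) J = -9 + 3 J \left(4 + \frac{1}{J}\right)$)
$P{\left(23 \right)} \left(-411\right) + L{\left(10,-11 \right)} = \left(-6 + 12 \cdot 23\right) \left(-411\right) + 3 = \left(-6 + 276\right) \left(-411\right) + 3 = 270 \left(-411\right) + 3 = -110970 + 3 = -110967$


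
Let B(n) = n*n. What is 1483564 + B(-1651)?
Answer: 4209365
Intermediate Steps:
B(n) = n²
1483564 + B(-1651) = 1483564 + (-1651)² = 1483564 + 2725801 = 4209365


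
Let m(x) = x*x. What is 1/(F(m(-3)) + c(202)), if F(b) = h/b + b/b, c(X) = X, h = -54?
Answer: 1/197 ≈ 0.0050761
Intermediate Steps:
m(x) = x²
F(b) = 1 - 54/b (F(b) = -54/b + b/b = -54/b + 1 = 1 - 54/b)
1/(F(m(-3)) + c(202)) = 1/((-54 + (-3)²)/((-3)²) + 202) = 1/((-54 + 9)/9 + 202) = 1/((⅑)*(-45) + 202) = 1/(-5 + 202) = 1/197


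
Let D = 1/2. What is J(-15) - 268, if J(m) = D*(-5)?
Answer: -541/2 ≈ -270.50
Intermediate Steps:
D = ½ ≈ 0.50000
J(m) = -5/2 (J(m) = (½)*(-5) = -5/2)
J(-15) - 268 = -5/2 - 268 = -541/2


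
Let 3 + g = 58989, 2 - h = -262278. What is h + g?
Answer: 321266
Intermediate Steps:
h = 262280 (h = 2 - 1*(-262278) = 2 + 262278 = 262280)
g = 58986 (g = -3 + 58989 = 58986)
h + g = 262280 + 58986 = 321266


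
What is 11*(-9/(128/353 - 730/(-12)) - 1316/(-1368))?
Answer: 36123473/4029786 ≈ 8.9641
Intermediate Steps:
11*(-9/(128/353 - 730/(-12)) - 1316/(-1368)) = 11*(-9/(128*(1/353) - 730*(-1/12)) - 1316*(-1/1368)) = 11*(-9/(128/353 + 365/6) + 329/342) = 11*(-9/129613/2118 + 329/342) = 11*(-9*2118/129613 + 329/342) = 11*(-19062/129613 + 329/342) = 11*(36123473/44327646) = 36123473/4029786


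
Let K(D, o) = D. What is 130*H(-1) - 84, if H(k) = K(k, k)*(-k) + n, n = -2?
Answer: -474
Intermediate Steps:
H(k) = -2 - k**2 (H(k) = k*(-k) - 2 = -k**2 - 2 = -2 - k**2)
130*H(-1) - 84 = 130*(-2 - 1*(-1)**2) - 84 = 130*(-2 - 1*1) - 84 = 130*(-2 - 1) - 84 = 130*(-3) - 84 = -390 - 84 = -474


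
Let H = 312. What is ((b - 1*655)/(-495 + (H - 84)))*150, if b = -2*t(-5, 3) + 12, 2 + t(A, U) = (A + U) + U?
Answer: 32050/89 ≈ 360.11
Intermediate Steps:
t(A, U) = -2 + A + 2*U (t(A, U) = -2 + ((A + U) + U) = -2 + (A + 2*U) = -2 + A + 2*U)
b = 14 (b = -2*(-2 - 5 + 2*3) + 12 = -2*(-2 - 5 + 6) + 12 = -2*(-1) + 12 = 2 + 12 = 14)
((b - 1*655)/(-495 + (H - 84)))*150 = ((14 - 1*655)/(-495 + (312 - 84)))*150 = ((14 - 655)/(-495 + 228))*150 = -641/(-267)*150 = -641*(-1/267)*150 = (641/267)*150 = 32050/89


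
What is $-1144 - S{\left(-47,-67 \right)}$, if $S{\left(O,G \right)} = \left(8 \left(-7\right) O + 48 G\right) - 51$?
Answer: $-509$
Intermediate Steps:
$S{\left(O,G \right)} = -51 - 56 O + 48 G$ ($S{\left(O,G \right)} = \left(- 56 O + 48 G\right) - 51 = -51 - 56 O + 48 G$)
$-1144 - S{\left(-47,-67 \right)} = -1144 - \left(-51 - -2632 + 48 \left(-67\right)\right) = -1144 - \left(-51 + 2632 - 3216\right) = -1144 - -635 = -1144 + 635 = -509$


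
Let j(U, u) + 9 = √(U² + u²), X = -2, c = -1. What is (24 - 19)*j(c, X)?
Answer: -45 + 5*√5 ≈ -33.820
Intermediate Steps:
j(U, u) = -9 + √(U² + u²)
(24 - 19)*j(c, X) = (24 - 19)*(-9 + √((-1)² + (-2)²)) = 5*(-9 + √(1 + 4)) = 5*(-9 + √5) = -45 + 5*√5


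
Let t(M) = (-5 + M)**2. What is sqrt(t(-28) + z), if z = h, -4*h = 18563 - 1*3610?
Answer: I*sqrt(10597)/2 ≈ 51.471*I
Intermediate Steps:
h = -14953/4 (h = -(18563 - 1*3610)/4 = -(18563 - 3610)/4 = -1/4*14953 = -14953/4 ≈ -3738.3)
z = -14953/4 ≈ -3738.3
sqrt(t(-28) + z) = sqrt((-5 - 28)**2 - 14953/4) = sqrt((-33)**2 - 14953/4) = sqrt(1089 - 14953/4) = sqrt(-10597/4) = I*sqrt(10597)/2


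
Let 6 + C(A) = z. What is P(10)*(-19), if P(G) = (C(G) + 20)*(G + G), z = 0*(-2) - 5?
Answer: -3420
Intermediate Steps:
z = -5 (z = 0 - 5 = -5)
C(A) = -11 (C(A) = -6 - 5 = -11)
P(G) = 18*G (P(G) = (-11 + 20)*(G + G) = 9*(2*G) = 18*G)
P(10)*(-19) = (18*10)*(-19) = 180*(-19) = -3420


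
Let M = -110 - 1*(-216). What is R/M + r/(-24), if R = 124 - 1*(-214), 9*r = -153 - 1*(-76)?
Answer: 40585/11448 ≈ 3.5452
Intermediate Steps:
r = -77/9 (r = (-153 - 1*(-76))/9 = (-153 + 76)/9 = (⅑)*(-77) = -77/9 ≈ -8.5556)
R = 338 (R = 124 + 214 = 338)
M = 106 (M = -110 + 216 = 106)
R/M + r/(-24) = 338/106 - 77/9/(-24) = 338*(1/106) - 77/9*(-1/24) = 169/53 + 77/216 = 40585/11448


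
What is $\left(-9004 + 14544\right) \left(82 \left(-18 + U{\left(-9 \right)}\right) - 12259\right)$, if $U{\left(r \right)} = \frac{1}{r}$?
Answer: $- \frac{685281380}{9} \approx -7.6142 \cdot 10^{7}$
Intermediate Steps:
$\left(-9004 + 14544\right) \left(82 \left(-18 + U{\left(-9 \right)}\right) - 12259\right) = \left(-9004 + 14544\right) \left(82 \left(-18 + \frac{1}{-9}\right) - 12259\right) = 5540 \left(82 \left(-18 - \frac{1}{9}\right) - 12259\right) = 5540 \left(82 \left(- \frac{163}{9}\right) - 12259\right) = 5540 \left(- \frac{13366}{9} - 12259\right) = 5540 \left(- \frac{123697}{9}\right) = - \frac{685281380}{9}$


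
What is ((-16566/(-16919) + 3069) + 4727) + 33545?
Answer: 699464945/16919 ≈ 41342.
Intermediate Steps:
((-16566/(-16919) + 3069) + 4727) + 33545 = ((-16566*(-1/16919) + 3069) + 4727) + 33545 = ((16566/16919 + 3069) + 4727) + 33545 = (51940977/16919 + 4727) + 33545 = 131917090/16919 + 33545 = 699464945/16919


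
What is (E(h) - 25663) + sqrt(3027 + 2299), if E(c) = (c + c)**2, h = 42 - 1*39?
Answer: -25627 + sqrt(5326) ≈ -25554.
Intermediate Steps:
h = 3 (h = 42 - 39 = 3)
E(c) = 4*c**2 (E(c) = (2*c)**2 = 4*c**2)
(E(h) - 25663) + sqrt(3027 + 2299) = (4*3**2 - 25663) + sqrt(3027 + 2299) = (4*9 - 25663) + sqrt(5326) = (36 - 25663) + sqrt(5326) = -25627 + sqrt(5326)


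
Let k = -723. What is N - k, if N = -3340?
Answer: -2617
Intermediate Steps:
N - k = -3340 - 1*(-723) = -3340 + 723 = -2617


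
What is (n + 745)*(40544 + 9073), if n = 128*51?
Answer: 360864441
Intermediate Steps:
n = 6528
(n + 745)*(40544 + 9073) = (6528 + 745)*(40544 + 9073) = 7273*49617 = 360864441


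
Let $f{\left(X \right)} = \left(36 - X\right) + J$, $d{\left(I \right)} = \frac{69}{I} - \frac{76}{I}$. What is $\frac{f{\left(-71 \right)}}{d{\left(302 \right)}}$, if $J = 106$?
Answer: $- \frac{64326}{7} \approx -9189.4$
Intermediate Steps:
$d{\left(I \right)} = - \frac{7}{I}$
$f{\left(X \right)} = 142 - X$ ($f{\left(X \right)} = \left(36 - X\right) + 106 = 142 - X$)
$\frac{f{\left(-71 \right)}}{d{\left(302 \right)}} = \frac{142 - -71}{\left(-7\right) \frac{1}{302}} = \frac{142 + 71}{\left(-7\right) \frac{1}{302}} = \frac{213}{- \frac{7}{302}} = 213 \left(- \frac{302}{7}\right) = - \frac{64326}{7}$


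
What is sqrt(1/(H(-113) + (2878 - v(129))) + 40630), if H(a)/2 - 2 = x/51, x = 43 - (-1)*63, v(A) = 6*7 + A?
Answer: sqrt(779070982411393)/138473 ≈ 201.57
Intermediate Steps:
v(A) = 42 + A
x = 106 (x = 43 - 1*(-63) = 43 + 63 = 106)
H(a) = 416/51 (H(a) = 4 + 2*(106/51) = 4 + 212/51 = 416/51)
sqrt(1/(H(-113) + (2878 - v(129))) + 40630) = sqrt(1/(416/51 + (2878 - (42 + 129))) + 40630) = sqrt(1/(416/51 + (2878 - 1*171)) + 40630) = sqrt(1/(416/51 + (2878 - 171)) + 40630) = sqrt(1/(416/51 + 2707) + 40630) = sqrt(1/(138473/51) + 40630) = sqrt(51/138473 + 40630) = sqrt(5626158041/138473) = sqrt(779070982411393)/138473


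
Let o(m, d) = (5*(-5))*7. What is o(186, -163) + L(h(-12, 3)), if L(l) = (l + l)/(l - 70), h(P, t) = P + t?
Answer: -13807/79 ≈ -174.77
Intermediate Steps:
o(m, d) = -175 (o(m, d) = -25*7 = -175)
L(l) = 2*l/(-70 + l) (L(l) = (2*l)/(-70 + l) = 2*l/(-70 + l))
o(186, -163) + L(h(-12, 3)) = -175 + 2*(-12 + 3)/(-70 + (-12 + 3)) = -175 + 2*(-9)/(-70 - 9) = -175 + 2*(-9)/(-79) = -175 + 2*(-9)*(-1/79) = -175 + 18/79 = -13807/79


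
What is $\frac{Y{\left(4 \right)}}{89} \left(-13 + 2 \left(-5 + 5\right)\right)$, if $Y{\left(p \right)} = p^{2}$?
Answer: $- \frac{208}{89} \approx -2.3371$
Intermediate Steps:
$\frac{Y{\left(4 \right)}}{89} \left(-13 + 2 \left(-5 + 5\right)\right) = \frac{4^{2}}{89} \left(-13 + 2 \left(-5 + 5\right)\right) = 16 \cdot \frac{1}{89} \left(-13 + 2 \cdot 0\right) = \frac{16 \left(-13 + 0\right)}{89} = \frac{16}{89} \left(-13\right) = - \frac{208}{89}$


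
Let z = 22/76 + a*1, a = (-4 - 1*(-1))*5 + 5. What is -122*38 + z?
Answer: -176537/38 ≈ -4645.7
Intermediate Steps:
a = -10 (a = (-4 + 1)*5 + 5 = -3*5 + 5 = -15 + 5 = -10)
z = -369/38 (z = 22/76 - 10*1 = 22*(1/76) - 10 = 11/38 - 10 = -369/38 ≈ -9.7105)
-122*38 + z = -122*38 - 369/38 = -4636 - 369/38 = -176537/38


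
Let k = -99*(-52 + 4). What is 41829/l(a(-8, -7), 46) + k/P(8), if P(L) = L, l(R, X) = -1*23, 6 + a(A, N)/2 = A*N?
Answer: -28167/23 ≈ -1224.7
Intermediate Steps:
a(A, N) = -12 + 2*A*N (a(A, N) = -12 + 2*(A*N) = -12 + 2*A*N)
l(R, X) = -23
k = 4752 (k = -99*(-48) = 4752)
41829/l(a(-8, -7), 46) + k/P(8) = 41829/(-23) + 4752/8 = 41829*(-1/23) + 4752*(1/8) = -41829/23 + 594 = -28167/23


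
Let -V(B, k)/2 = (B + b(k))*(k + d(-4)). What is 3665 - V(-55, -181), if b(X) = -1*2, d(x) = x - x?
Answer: 24299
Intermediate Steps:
d(x) = 0
b(X) = -2
V(B, k) = -2*k*(-2 + B) (V(B, k) = -2*(B - 2)*(k + 0) = -2*(-2 + B)*k = -2*k*(-2 + B))
3665 - V(-55, -181) = 3665 - 2*(-181)*(2 - 1*(-55)) = 3665 - 2*(-181)*(2 + 55) = 3665 - 2*(-181)*57 = 3665 - 1*(-20634) = 3665 + 20634 = 24299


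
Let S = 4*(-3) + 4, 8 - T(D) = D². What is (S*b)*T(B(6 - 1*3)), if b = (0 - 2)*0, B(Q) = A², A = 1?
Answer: 0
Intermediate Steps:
B(Q) = 1 (B(Q) = 1² = 1)
T(D) = 8 - D²
b = 0 (b = -2*0 = 0)
S = -8 (S = -12 + 4 = -8)
(S*b)*T(B(6 - 1*3)) = (-8*0)*(8 - 1*1²) = 0*(8 - 1*1) = 0*(8 - 1) = 0*7 = 0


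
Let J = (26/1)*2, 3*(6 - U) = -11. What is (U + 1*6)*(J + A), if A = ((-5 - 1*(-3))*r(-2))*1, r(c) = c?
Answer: 2632/3 ≈ 877.33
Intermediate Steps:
U = 29/3 (U = 6 - 1/3*(-11) = 6 + 11/3 = 29/3 ≈ 9.6667)
J = 52 (J = (26*1)*2 = 26*2 = 52)
A = 4 (A = ((-5 - 1*(-3))*(-2))*1 = ((-5 + 3)*(-2))*1 = -2*(-2)*1 = 4*1 = 4)
(U + 1*6)*(J + A) = (29/3 + 1*6)*(52 + 4) = (29/3 + 6)*56 = (47/3)*56 = 2632/3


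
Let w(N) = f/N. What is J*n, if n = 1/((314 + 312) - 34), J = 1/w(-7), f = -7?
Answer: 1/592 ≈ 0.0016892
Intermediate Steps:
w(N) = -7/N
J = 1 (J = 1/(-7/(-7)) = 1/(-7*(-1/7)) = 1/1 = 1)
n = 1/592 (n = 1/(626 - 34) = 1/592 ≈ 0.0016892)
J*n = 1*(1/592) = 1/592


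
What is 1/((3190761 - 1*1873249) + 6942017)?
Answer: 1/8259529 ≈ 1.2107e-7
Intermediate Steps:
1/((3190761 - 1*1873249) + 6942017) = 1/((3190761 - 1873249) + 6942017) = 1/(1317512 + 6942017) = 1/8259529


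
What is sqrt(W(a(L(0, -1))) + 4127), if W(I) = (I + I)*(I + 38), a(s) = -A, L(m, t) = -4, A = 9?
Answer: sqrt(3605) ≈ 60.042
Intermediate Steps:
a(s) = -9 (a(s) = -1*9 = -9)
W(I) = 2*I*(38 + I) (W(I) = (2*I)*(38 + I) = 2*I*(38 + I))
sqrt(W(a(L(0, -1))) + 4127) = sqrt(2*(-9)*(38 - 9) + 4127) = sqrt(2*(-9)*29 + 4127) = sqrt(-522 + 4127) = sqrt(3605)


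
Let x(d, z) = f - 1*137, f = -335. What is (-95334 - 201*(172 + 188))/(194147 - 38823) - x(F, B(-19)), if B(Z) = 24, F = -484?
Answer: 36572617/77662 ≈ 470.92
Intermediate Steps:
x(d, z) = -472 (x(d, z) = -335 - 1*137 = -335 - 137 = -472)
(-95334 - 201*(172 + 188))/(194147 - 38823) - x(F, B(-19)) = (-95334 - 201*(172 + 188))/(194147 - 38823) - 1*(-472) = (-95334 - 201*360)/155324 + 472 = (-95334 - 72360)*(1/155324) + 472 = -167694*1/155324 + 472 = -83847/77662 + 472 = 36572617/77662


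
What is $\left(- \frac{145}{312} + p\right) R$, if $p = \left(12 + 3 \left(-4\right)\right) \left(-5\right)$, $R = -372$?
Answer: $\frac{4495}{26} \approx 172.88$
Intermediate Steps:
$p = 0$ ($p = \left(12 - 12\right) \left(-5\right) = 0 \left(-5\right) = 0$)
$\left(- \frac{145}{312} + p\right) R = \left(- \frac{145}{312} + 0\right) \left(-372\right) = \left(- \frac{145}{312}\right) \left(-372\right) = \frac{4495}{26}$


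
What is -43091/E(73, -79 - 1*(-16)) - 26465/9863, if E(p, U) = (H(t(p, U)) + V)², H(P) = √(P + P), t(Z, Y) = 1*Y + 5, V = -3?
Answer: 6*(-70362463*I - 52930*√29)/(9863*(-107*I + 12*√29)) ≈ 292.4 - 178.22*I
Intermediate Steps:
t(Z, Y) = 5 + Y (t(Z, Y) = Y + 5 = 5 + Y)
H(P) = √2*√P (H(P) = √(2*P) = √2*√P)
E(p, U) = (-3 + √2*√(5 + U))² (E(p, U) = (√2*√(5 + U) - 3)² = (-3 + √2*√(5 + U))²)
-43091/E(73, -79 - 1*(-16)) - 26465/9863 = -43091/(-3 + √2*√(5 + (-79 - 1*(-16))))² - 26465/9863 = -43091/(-3 + √2*√(5 + (-79 + 16)))² - 26465*1/9863 = -43091/(-3 + √2*√(5 - 63))² - 26465/9863 = -43091/(-3 + √2*√(-58))² - 26465/9863 = -43091/(-3 + √2*(I*√58))² - 26465/9863 = -43091/(-3 + 2*I*√29)² - 26465/9863 = -26465/9863 - 43091/(-3 + 2*I*√29)²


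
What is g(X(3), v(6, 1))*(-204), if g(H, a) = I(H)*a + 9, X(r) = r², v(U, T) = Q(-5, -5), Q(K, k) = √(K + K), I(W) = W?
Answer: -1836 - 1836*I*√10 ≈ -1836.0 - 5805.9*I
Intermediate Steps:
Q(K, k) = √2*√K (Q(K, k) = √(2*K) = √2*√K)
v(U, T) = I*√10 (v(U, T) = √2*√(-5) = √2*(I*√5) = I*√10)
g(H, a) = 9 + H*a (g(H, a) = H*a + 9 = 9 + H*a)
g(X(3), v(6, 1))*(-204) = (9 + 3²*(I*√10))*(-204) = (9 + 9*(I*√10))*(-204) = (9 + 9*I*√10)*(-204) = -1836 - 1836*I*√10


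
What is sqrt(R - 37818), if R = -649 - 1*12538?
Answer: 101*I*sqrt(5) ≈ 225.84*I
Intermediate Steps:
R = -13187 (R = -649 - 12538 = -13187)
sqrt(R - 37818) = sqrt(-13187 - 37818) = sqrt(-51005) = 101*I*sqrt(5)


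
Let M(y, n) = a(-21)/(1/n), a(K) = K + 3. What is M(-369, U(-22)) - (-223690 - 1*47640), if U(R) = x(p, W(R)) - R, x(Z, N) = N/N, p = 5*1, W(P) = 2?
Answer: 270916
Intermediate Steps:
a(K) = 3 + K
p = 5
x(Z, N) = 1
U(R) = 1 - R
M(y, n) = -18*n (M(y, n) = (3 - 21)/(1/n) = -18*n)
M(-369, U(-22)) - (-223690 - 1*47640) = -18*(1 - 1*(-22)) - (-223690 - 1*47640) = -18*(1 + 22) - (-223690 - 47640) = -18*23 - 1*(-271330) = -414 + 271330 = 270916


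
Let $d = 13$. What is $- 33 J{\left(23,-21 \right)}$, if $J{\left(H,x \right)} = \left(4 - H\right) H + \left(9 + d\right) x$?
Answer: $29667$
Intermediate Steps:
$J{\left(H,x \right)} = 22 x + H \left(4 - H\right)$ ($J{\left(H,x \right)} = \left(4 - H\right) H + \left(9 + 13\right) x = H \left(4 - H\right) + 22 x = 22 x + H \left(4 - H\right)$)
$- 33 J{\left(23,-21 \right)} = - 33 \left(- 23^{2} + 4 \cdot 23 + 22 \left(-21\right)\right) = - 33 \left(\left(-1\right) 529 + 92 - 462\right) = - 33 \left(-529 + 92 - 462\right) = \left(-33\right) \left(-899\right) = 29667$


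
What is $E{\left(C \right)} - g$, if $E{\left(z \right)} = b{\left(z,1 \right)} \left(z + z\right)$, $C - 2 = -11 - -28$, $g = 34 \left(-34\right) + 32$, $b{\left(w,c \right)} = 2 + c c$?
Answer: $1238$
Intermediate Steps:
$b{\left(w,c \right)} = 2 + c^{2}$
$g = -1124$ ($g = -1156 + 32 = -1124$)
$C = 19$ ($C = 2 - -17 = 2 + \left(-11 + 28\right) = 2 + 17 = 19$)
$E{\left(z \right)} = 6 z$ ($E{\left(z \right)} = \left(2 + 1^{2}\right) \left(z + z\right) = \left(2 + 1\right) 2 z = 3 \cdot 2 z = 6 z$)
$E{\left(C \right)} - g = 6 \cdot 19 - -1124 = 114 + 1124 = 1238$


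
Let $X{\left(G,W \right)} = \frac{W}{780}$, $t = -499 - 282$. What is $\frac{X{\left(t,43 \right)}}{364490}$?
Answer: $\frac{43}{284302200} \approx 1.5125 \cdot 10^{-7}$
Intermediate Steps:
$t = -781$ ($t = -499 - 282 = -781$)
$X{\left(G,W \right)} = \frac{W}{780}$ ($X{\left(G,W \right)} = W \frac{1}{780} = \frac{W}{780}$)
$\frac{X{\left(t,43 \right)}}{364490} = \frac{\frac{1}{780} \cdot 43}{364490} = \frac{43}{780} \cdot \frac{1}{364490} = \frac{43}{284302200}$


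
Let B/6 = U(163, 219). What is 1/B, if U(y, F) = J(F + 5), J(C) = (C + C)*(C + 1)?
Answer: 1/604800 ≈ 1.6534e-6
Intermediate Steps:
J(C) = 2*C*(1 + C) (J(C) = (2*C)*(1 + C) = 2*C*(1 + C))
U(y, F) = 2*(5 + F)*(6 + F) (U(y, F) = 2*(F + 5)*(1 + (F + 5)) = 2*(5 + F)*(1 + (5 + F)) = 2*(5 + F)*(6 + F))
B = 604800 (B = 6*(2*(5 + 219)*(6 + 219)) = 6*(2*224*225) = 6*100800 = 604800)
1/B = 1/604800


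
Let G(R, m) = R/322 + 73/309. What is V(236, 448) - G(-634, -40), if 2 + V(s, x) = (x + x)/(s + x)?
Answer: 2956606/2835693 ≈ 1.0426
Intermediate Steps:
V(s, x) = -2 + 2*x/(s + x) (V(s, x) = -2 + (x + x)/(s + x) = -2 + (2*x)/(s + x) = -2 + 2*x/(s + x))
G(R, m) = 73/309 + R/322 (G(R, m) = R*(1/322) + 73*(1/309) = R/322 + 73/309 = 73/309 + R/322)
V(236, 448) - G(-634, -40) = -2*236/(236 + 448) - (73/309 + (1/322)*(-634)) = -2*236/684 - (73/309 - 317/161) = -2*236*1/684 - 1*(-86200/49749) = -118/171 + 86200/49749 = 2956606/2835693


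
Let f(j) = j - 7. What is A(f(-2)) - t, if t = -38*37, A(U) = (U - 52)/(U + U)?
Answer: 25369/18 ≈ 1409.4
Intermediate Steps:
f(j) = -7 + j
A(U) = (-52 + U)/(2*U) (A(U) = (-52 + U)/((2*U)) = (-52 + U)*(1/(2*U)) = (-52 + U)/(2*U))
t = -1406
A(f(-2)) - t = (-52 + (-7 - 2))/(2*(-7 - 2)) - 1*(-1406) = (½)*(-52 - 9)/(-9) + 1406 = (½)*(-⅑)*(-61) + 1406 = 61/18 + 1406 = 25369/18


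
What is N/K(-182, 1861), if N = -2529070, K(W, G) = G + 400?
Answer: -2529070/2261 ≈ -1118.6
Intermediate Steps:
K(W, G) = 400 + G
N/K(-182, 1861) = -2529070/(400 + 1861) = -2529070/2261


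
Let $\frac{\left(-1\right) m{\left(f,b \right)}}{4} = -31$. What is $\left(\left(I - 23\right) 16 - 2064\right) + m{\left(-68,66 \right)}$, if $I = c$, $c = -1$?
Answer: $-2324$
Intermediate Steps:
$I = -1$
$m{\left(f,b \right)} = 124$ ($m{\left(f,b \right)} = \left(-4\right) \left(-31\right) = 124$)
$\left(\left(I - 23\right) 16 - 2064\right) + m{\left(-68,66 \right)} = \left(\left(-1 - 23\right) 16 - 2064\right) + 124 = \left(\left(-24\right) 16 - 2064\right) + 124 = \left(-384 - 2064\right) + 124 = -2448 + 124 = -2324$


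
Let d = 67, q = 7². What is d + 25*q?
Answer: 1292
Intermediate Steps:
q = 49
d + 25*q = 67 + 25*49 = 67 + 1225 = 1292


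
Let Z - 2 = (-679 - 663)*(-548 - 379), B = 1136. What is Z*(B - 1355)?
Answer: -272443884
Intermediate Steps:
Z = 1244036 (Z = 2 + (-679 - 663)*(-548 - 379) = 2 - 1342*(-927) = 2 + 1244034 = 1244036)
Z*(B - 1355) = 1244036*(1136 - 1355) = 1244036*(-219) = -272443884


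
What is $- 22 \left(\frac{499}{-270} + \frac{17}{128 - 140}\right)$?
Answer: $\frac{19393}{270} \approx 71.826$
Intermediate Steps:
$- 22 \left(\frac{499}{-270} + \frac{17}{128 - 140}\right) = - 22 \left(499 \left(- \frac{1}{270}\right) + \frac{17}{128 - 140}\right) = - 22 \left(- \frac{499}{270} + \frac{17}{-12}\right) = - 22 \left(- \frac{499}{270} + 17 \left(- \frac{1}{12}\right)\right) = - 22 \left(- \frac{499}{270} - \frac{17}{12}\right) = \left(-22\right) \left(- \frac{1763}{540}\right) = \frac{19393}{270}$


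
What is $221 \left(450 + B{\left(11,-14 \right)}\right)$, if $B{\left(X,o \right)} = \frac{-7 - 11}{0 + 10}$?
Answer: $\frac{495261}{5} \approx 99052.0$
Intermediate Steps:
$B{\left(X,o \right)} = - \frac{9}{5}$ ($B{\left(X,o \right)} = - \frac{18}{10} = \left(-18\right) \frac{1}{10} = - \frac{9}{5}$)
$221 \left(450 + B{\left(11,-14 \right)}\right) = 221 \left(450 - \frac{9}{5}\right) = 221 \cdot \frac{2241}{5} = \frac{495261}{5}$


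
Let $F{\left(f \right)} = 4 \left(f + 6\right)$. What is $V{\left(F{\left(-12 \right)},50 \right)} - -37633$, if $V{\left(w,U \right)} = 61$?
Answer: $37694$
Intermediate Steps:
$F{\left(f \right)} = 24 + 4 f$ ($F{\left(f \right)} = 4 \left(6 + f\right) = 24 + 4 f$)
$V{\left(F{\left(-12 \right)},50 \right)} - -37633 = 61 - -37633 = 61 + 37633 = 37694$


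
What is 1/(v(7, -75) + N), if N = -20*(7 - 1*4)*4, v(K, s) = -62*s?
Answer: 1/4410 ≈ 0.00022676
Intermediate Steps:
N = -240 (N = -20*(7 - 4)*4 = -20*3*4 = -60*4 = -240)
1/(v(7, -75) + N) = 1/(-62*(-75) - 240) = 1/(4650 - 240) = 1/4410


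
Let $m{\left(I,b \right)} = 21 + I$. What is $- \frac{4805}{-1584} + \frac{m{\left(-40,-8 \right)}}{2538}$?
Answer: $\frac{675833}{223344} \approx 3.026$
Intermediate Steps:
$- \frac{4805}{-1584} + \frac{m{\left(-40,-8 \right)}}{2538} = - \frac{4805}{-1584} + \frac{21 - 40}{2538} = \left(-4805\right) \left(- \frac{1}{1584}\right) - \frac{19}{2538} = \frac{4805}{1584} - \frac{19}{2538} = \frac{675833}{223344}$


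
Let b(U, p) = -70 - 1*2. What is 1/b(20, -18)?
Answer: -1/72 ≈ -0.013889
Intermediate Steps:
b(U, p) = -72 (b(U, p) = -70 - 2 = -72)
1/b(20, -18) = 1/(-72) = -1/72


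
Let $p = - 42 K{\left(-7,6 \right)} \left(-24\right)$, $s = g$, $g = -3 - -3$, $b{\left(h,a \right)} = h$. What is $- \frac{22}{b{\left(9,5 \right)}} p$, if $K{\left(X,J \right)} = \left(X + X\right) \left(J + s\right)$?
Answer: $206976$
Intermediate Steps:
$g = 0$ ($g = -3 + 3 = 0$)
$s = 0$
$K{\left(X,J \right)} = 2 J X$ ($K{\left(X,J \right)} = \left(X + X\right) \left(J + 0\right) = 2 X J = 2 J X$)
$p = -84672$ ($p = - 42 \cdot 2 \cdot 6 \left(-7\right) \left(-24\right) = \left(-42\right) \left(-84\right) \left(-24\right) = 3528 \left(-24\right) = -84672$)
$- \frac{22}{b{\left(9,5 \right)}} p = - \frac{22}{9} \left(-84672\right) = \left(-22\right) \frac{1}{9} \left(-84672\right) = \left(- \frac{22}{9}\right) \left(-84672\right) = 206976$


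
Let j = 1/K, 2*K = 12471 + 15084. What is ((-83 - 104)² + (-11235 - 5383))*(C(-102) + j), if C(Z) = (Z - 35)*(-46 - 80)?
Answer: 2909578038204/9185 ≈ 3.1677e+8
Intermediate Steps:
K = 27555/2 (K = (12471 + 15084)/2 = (½)*27555 = 27555/2 ≈ 13778.)
C(Z) = 4410 - 126*Z (C(Z) = (-35 + Z)*(-126) = 4410 - 126*Z)
j = 2/27555 (j = 1/(27555/2) = 2/27555 ≈ 7.2582e-5)
((-83 - 104)² + (-11235 - 5383))*(C(-102) + j) = ((-83 - 104)² + (-11235 - 5383))*((4410 - 126*(-102)) + 2/27555) = ((-187)² - 16618)*((4410 + 12852) + 2/27555) = (34969 - 16618)*(17262 + 2/27555) = 18351*(475654412/27555) = 2909578038204/9185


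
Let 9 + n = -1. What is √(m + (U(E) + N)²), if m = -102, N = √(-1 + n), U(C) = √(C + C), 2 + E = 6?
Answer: √(-105 + 4*I*√22) ≈ 0.91187 + 10.287*I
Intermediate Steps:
E = 4 (E = -2 + 6 = 4)
n = -10 (n = -9 - 1 = -10)
U(C) = √2*√C (U(C) = √(2*C) = √2*√C)
N = I*√11 (N = √(-1 - 10) = √(-11) = I*√11 ≈ 3.3166*I)
√(m + (U(E) + N)²) = √(-102 + (√2*√4 + I*√11)²) = √(-102 + (√2*2 + I*√11)²) = √(-102 + (2*√2 + I*√11)²)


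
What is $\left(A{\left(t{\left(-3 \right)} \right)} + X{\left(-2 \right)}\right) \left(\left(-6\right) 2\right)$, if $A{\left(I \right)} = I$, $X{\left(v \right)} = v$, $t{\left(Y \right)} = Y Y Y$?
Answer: $348$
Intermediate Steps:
$t{\left(Y \right)} = Y^{3}$ ($t{\left(Y \right)} = Y^{2} Y = Y^{3}$)
$\left(A{\left(t{\left(-3 \right)} \right)} + X{\left(-2 \right)}\right) \left(\left(-6\right) 2\right) = \left(\left(-3\right)^{3} - 2\right) \left(\left(-6\right) 2\right) = \left(-27 - 2\right) \left(-12\right) = \left(-29\right) \left(-12\right) = 348$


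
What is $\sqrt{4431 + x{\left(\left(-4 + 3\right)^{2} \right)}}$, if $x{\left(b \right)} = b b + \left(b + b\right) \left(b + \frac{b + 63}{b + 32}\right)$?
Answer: $\frac{5 \sqrt{193314}}{33} \approx 66.617$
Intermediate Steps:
$x{\left(b \right)} = b^{2} + 2 b \left(b + \frac{63 + b}{32 + b}\right)$
$\sqrt{4431 + x{\left(\left(-4 + 3\right)^{2} \right)}} = \sqrt{4431 + \frac{\left(-4 + 3\right)^{2} \left(126 + 3 \left(\left(-4 + 3\right)^{2}\right)^{2} + 98 \left(-4 + 3\right)^{2}\right)}{32 + \left(-4 + 3\right)^{2}}} = \sqrt{4431 + \frac{\left(-1\right)^{2} \left(126 + 3 \left(\left(-1\right)^{2}\right)^{2} + 98 \left(-1\right)^{2}\right)}{32 + \left(-1\right)^{2}}} = \sqrt{4431 + 1 \frac{1}{32 + 1} \left(126 + 3 \cdot 1^{2} + 98 \cdot 1\right)} = \sqrt{4431 + 1 \cdot \frac{1}{33} \left(126 + 3 \cdot 1 + 98\right)} = \sqrt{4431 + 1 \cdot \frac{1}{33} \left(126 + 3 + 98\right)} = \sqrt{4431 + 1 \cdot \frac{1}{33} \cdot 227} = \sqrt{4431 + \frac{227}{33}} = \sqrt{\frac{146450}{33}} = \frac{5 \sqrt{193314}}{33}$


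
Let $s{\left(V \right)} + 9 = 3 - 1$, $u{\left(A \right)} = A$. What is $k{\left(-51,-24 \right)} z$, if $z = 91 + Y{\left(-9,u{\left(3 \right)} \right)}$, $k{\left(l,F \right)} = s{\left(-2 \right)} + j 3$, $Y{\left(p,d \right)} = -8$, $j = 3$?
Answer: $166$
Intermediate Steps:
$s{\left(V \right)} = -7$ ($s{\left(V \right)} = -9 + \left(3 - 1\right) = -9 + 2 = -7$)
$k{\left(l,F \right)} = 2$ ($k{\left(l,F \right)} = -7 + 3 \cdot 3 = -7 + 9 = 2$)
$z = 83$ ($z = 91 - 8 = 83$)
$k{\left(-51,-24 \right)} z = 2 \cdot 83 = 166$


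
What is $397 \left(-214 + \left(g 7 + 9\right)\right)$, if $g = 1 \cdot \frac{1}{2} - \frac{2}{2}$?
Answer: $- \frac{165549}{2} \approx -82775.0$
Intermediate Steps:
$g = - \frac{1}{2}$ ($g = 1 \cdot \frac{1}{2} - 1 = \frac{1}{2} - 1 = - \frac{1}{2} \approx -0.5$)
$397 \left(-214 + \left(g 7 + 9\right)\right) = 397 \left(-214 + \left(\left(- \frac{1}{2}\right) 7 + 9\right)\right) = 397 \left(-214 + \left(- \frac{7}{2} + 9\right)\right) = 397 \left(-214 + \frac{11}{2}\right) = 397 \left(- \frac{417}{2}\right) = - \frac{165549}{2}$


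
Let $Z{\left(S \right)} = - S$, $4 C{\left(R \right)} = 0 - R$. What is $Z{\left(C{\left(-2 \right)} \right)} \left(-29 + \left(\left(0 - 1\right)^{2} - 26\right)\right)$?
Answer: $27$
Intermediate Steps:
$C{\left(R \right)} = - \frac{R}{4}$ ($C{\left(R \right)} = \frac{0 - R}{4} = \frac{\left(-1\right) R}{4} = - \frac{R}{4}$)
$Z{\left(C{\left(-2 \right)} \right)} \left(-29 + \left(\left(0 - 1\right)^{2} - 26\right)\right) = - \frac{\left(-1\right) \left(-2\right)}{4} \left(-29 + \left(\left(0 - 1\right)^{2} - 26\right)\right) = \left(-1\right) \frac{1}{2} \left(-29 - \left(26 - \left(-1\right)^{2}\right)\right) = - \frac{-29 + \left(1 - 26\right)}{2} = - \frac{-29 - 25}{2} = \left(- \frac{1}{2}\right) \left(-54\right) = 27$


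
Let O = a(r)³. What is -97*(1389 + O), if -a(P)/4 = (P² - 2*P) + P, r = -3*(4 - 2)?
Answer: 459803571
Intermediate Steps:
r = -6 (r = -3*2 = -6)
a(P) = -4*P² + 4*P (a(P) = -4*((P² - 2*P) + P) = -4*(P² - P) = -4*P² + 4*P)
O = -4741632 (O = (4*(-6)*(1 - 1*(-6)))³ = (4*(-6)*(1 + 6))³ = (4*(-6)*7)³ = (-168)³ = -4741632)
-97*(1389 + O) = -97*(1389 - 4741632) = -97*(-4740243) = 459803571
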